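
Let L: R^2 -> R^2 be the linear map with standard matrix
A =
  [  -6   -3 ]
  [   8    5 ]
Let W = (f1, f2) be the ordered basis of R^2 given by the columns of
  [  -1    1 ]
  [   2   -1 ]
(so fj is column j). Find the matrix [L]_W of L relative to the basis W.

The j-th column of [L]_W is [L(fj)]_W.
L(f1) = A f1 = (0, 2) = 2f1 + 2f2, so column 1 is (2, 2).
Repeating for f2 and assembling the columns gives [[2, 0], [2, -3]].

[[2, 0], [2, -3]]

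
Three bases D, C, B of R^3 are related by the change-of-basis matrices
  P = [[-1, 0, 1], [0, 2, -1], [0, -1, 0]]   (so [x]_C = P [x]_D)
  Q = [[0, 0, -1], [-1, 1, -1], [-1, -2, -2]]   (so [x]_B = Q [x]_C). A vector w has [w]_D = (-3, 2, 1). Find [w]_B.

(2, 1, -6)

Composing the changes, [w]_B = Q P [w]_D.
Q P = [[0, 1, 0], [1, 3, -2], [1, -2, 1]]; applying this to (-3, 2, 1) gives (2, 1, -6).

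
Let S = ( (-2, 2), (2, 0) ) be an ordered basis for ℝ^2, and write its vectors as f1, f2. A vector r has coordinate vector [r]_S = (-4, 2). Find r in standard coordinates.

By definition r = -4f1 + 2f2.
Summing componentwise gives (12, -8).

(12, -8)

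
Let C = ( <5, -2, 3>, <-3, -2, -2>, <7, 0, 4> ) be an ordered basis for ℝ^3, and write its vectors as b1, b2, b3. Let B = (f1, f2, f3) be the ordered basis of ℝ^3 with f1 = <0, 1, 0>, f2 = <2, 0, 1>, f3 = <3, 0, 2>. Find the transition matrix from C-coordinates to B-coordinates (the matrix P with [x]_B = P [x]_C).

Column j of P is [bj]_B, since P maps C-coordinates to B-coordinates.
Expressing b1 in B: b1 = -2f1 + f2 + f3, so column 1 of P is <-2, 1, 1>.
Doing the same for each bj gives P = [[-2, -2, 0], [1, 0, 2], [1, -1, 1]].

[[-2, -2, 0], [1, 0, 2], [1, -1, 1]]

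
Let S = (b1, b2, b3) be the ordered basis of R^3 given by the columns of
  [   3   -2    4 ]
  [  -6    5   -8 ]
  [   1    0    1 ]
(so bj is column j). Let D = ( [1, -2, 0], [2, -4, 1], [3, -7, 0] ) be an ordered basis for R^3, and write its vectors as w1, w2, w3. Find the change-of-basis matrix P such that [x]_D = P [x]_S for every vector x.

[[1, 1, 2], [1, 0, 1], [0, -1, 0]]

Take x = bj: its S-coordinates are the j-th standard unit vector, so P e_j — column j of P — equals [bj]_D.
b1 = w1 + w2 + 0·w3, giving column 1 = [1, 1, 0]; repeating for each j gives P = [[1, 1, 2], [1, 0, 1], [0, -1, 0]].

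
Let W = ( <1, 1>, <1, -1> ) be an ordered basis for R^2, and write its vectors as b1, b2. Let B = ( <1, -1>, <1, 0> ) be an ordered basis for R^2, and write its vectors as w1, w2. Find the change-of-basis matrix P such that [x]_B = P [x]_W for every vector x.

[[-1, 1], [2, 0]]

Column j of P is [bj]_B, since P maps W-coordinates to B-coordinates.
Expressing b1 in B: b1 = -w1 + 2w2, so column 1 of P is <-1, 2>.
Doing the same for each bj gives P = [[-1, 1], [2, 0]].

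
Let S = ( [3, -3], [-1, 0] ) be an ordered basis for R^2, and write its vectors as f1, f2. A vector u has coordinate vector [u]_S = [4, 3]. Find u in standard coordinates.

By definition u = 4f1 + 3f2.
Summing componentwise gives [9, -12].

[9, -12]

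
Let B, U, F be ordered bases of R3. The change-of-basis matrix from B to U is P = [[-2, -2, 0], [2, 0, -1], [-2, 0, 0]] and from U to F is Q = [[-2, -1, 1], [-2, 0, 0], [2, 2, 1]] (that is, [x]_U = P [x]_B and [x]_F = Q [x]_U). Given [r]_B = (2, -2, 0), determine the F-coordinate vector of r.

(-8, 0, 4)

Composing the changes, [r]_F = Q P [r]_B.
Q P = [[0, 4, 1], [4, 4, 0], [-2, -4, -2]]; applying this to (2, -2, 0) gives (-8, 0, 4).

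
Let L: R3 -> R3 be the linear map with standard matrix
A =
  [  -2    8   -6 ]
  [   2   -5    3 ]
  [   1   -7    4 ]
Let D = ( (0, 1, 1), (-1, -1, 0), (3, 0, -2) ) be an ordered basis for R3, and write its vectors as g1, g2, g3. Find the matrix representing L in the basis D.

[[-1, 0, -3], [1, -3, -3], [1, -3, 1]]

The j-th column of [L]_D is [L(gj)]_D.
L(g1) = A g1 = (2, -2, -3) = -g1 + g2 + g3, so column 1 is (-1, 1, 1).
Repeating for g2, g3 and assembling the columns gives [[-1, 0, -3], [1, -3, -3], [1, -3, 1]].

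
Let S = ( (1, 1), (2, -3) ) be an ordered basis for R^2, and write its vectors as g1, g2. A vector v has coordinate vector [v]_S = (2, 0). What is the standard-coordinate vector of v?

By definition v = 2g1 + 0·g2.
Summing componentwise gives (2, 2).

(2, 2)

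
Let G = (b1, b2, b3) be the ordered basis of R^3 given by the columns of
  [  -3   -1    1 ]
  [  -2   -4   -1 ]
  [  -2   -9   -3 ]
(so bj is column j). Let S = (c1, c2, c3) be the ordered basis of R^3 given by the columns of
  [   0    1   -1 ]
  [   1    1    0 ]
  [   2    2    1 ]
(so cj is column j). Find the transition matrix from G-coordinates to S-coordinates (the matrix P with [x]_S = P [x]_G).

[[-1, -2, -1], [-1, -2, 0], [2, -1, -1]]

Column j of P is [bj]_S, since P maps G-coordinates to S-coordinates.
Expressing b1 in S: b1 = -c1 - c2 + 2c3, so column 1 of P is (-1, -1, 2).
Doing the same for each bj gives P = [[-1, -2, -1], [-1, -2, 0], [2, -1, -1]].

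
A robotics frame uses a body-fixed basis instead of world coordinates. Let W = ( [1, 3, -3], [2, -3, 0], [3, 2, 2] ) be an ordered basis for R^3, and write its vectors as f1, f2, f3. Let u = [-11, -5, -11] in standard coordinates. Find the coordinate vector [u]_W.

Write u = c_1 f1 + ... + c_3 f3 and solve for the c_i.
Row-reducing the augmented matrix [M | u] gives c = (1, 0, -4).
Check: f1 + 0·f2 - 4f3 = [-11, -5, -11].

[1, 0, -4]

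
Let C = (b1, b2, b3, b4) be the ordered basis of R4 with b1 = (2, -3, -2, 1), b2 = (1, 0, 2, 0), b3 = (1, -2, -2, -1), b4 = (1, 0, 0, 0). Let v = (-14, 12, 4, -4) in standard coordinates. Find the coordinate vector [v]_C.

(-4, -2, 0, -4)

Write v = c_1 b1 + ... + c_4 b4 and solve for the c_i.
Gaussian elimination on [M | v] yields c = (-4, -2, 0, -4).
Check: -4b1 - 2b2 + 0·b3 - 4b4 = (-14, 12, 4, -4).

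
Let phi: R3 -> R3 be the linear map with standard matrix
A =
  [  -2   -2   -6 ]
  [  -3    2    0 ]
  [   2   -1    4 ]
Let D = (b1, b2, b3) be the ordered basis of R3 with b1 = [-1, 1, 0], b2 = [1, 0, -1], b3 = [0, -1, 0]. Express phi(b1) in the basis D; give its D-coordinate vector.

Column 1 of [phi]_D is the D-coordinate vector of phi(b1).
In standard coordinates phi(b1) = A b1 = [0, 5, -3].
Converting to D: [0, 5, -3] = 3b1 + 3b2 - 2b3, so the coordinate vector is [3, 3, -2].

[3, 3, -2]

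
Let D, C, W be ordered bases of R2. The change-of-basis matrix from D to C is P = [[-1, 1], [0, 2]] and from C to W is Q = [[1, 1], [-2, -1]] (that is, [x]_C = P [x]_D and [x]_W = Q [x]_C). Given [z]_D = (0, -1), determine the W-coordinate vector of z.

Apply P to get C-coordinates (-1, -2), then Q to get W-coordinates.
The result is [z]_W = (-3, 4).

(-3, 4)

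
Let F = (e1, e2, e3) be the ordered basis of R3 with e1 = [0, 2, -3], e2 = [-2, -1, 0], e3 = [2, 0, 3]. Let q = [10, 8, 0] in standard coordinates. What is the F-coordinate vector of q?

Write q = c_1 e1 + ... + c_3 e3 and solve for the c_i.
Solving this 3x3 system gives c = (3, -2, 3).
Check: 3e1 - 2e2 + 3e3 = [10, 8, 0].

[3, -2, 3]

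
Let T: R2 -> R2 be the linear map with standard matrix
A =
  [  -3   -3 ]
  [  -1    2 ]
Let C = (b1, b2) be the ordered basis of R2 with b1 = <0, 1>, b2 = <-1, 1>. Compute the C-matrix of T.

[[-1, 3], [3, 0]]

With P the matrix whose columns are b1, b2, [T]_C = P^(-1) A P.
Column by column: T(b1) = A b1 = <-3, 2>; its C-coordinates <-1, 3> give column 1.
Continuing for each basis vector yields [T]_C = [[-1, 3], [3, 0]].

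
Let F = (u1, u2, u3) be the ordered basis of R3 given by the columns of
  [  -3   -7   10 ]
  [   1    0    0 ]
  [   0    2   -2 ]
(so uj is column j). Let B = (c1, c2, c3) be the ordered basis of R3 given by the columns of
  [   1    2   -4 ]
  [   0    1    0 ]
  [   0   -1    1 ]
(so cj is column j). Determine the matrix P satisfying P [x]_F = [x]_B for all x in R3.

[[-1, 1, 2], [1, 0, 0], [1, 2, -2]]

Take x = uj: its F-coordinates are the j-th standard unit vector, so P e_j — column j of P — equals [uj]_B.
u1 = -c1 + c2 + c3, giving column 1 = [-1, 1, 1]; repeating for each j gives P = [[-1, 1, 2], [1, 0, 0], [1, 2, -2]].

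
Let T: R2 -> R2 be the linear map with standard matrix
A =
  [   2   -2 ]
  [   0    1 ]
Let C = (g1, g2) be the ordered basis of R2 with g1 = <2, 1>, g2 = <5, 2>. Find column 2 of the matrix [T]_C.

Compute T(g2) = A g2 = <6, 2> in standard coordinates.
Then write this in C-coordinates: solve for y in y_1 g1 + y_2 g2 = <6, 2>.
This gives y = <-2, 2>, which is column 2 of [T]_C.

<-2, 2>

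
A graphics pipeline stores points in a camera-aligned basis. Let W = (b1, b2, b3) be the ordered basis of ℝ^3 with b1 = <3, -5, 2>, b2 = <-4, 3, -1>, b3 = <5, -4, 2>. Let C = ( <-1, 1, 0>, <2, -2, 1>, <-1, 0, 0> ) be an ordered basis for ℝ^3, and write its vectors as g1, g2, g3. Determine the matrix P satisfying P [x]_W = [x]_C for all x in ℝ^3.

[[-1, 1, 0], [2, -1, 2], [2, 1, -1]]

Take x = bj: its W-coordinates are the j-th standard unit vector, so P e_j — column j of P — equals [bj]_C.
b1 = -g1 + 2g2 + 2g3, giving column 1 = <-1, 2, 2>; repeating for each j gives P = [[-1, 1, 0], [2, -1, 2], [2, 1, -1]].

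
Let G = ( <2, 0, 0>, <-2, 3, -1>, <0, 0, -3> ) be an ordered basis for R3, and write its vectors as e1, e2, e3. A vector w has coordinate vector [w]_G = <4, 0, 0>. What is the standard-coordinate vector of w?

The coordinates say w = 4e1 + 0·e2 + 0·e3; adding the scaled basis vectors gives <8, 0, 0>.

<8, 0, 0>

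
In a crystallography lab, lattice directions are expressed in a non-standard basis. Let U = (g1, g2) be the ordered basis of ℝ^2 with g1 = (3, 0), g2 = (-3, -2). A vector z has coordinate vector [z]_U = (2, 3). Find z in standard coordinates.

By definition z = 2g1 + 3g2.
Summing componentwise gives (-3, -6).

(-3, -6)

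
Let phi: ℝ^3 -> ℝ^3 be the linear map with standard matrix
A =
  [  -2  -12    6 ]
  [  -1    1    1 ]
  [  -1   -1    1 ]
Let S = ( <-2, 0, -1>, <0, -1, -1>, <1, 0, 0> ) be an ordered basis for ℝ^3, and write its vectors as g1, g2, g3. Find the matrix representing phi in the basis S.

Let P have columns g1, ..., g3. Then [phi]_S = P^(-1) A P.
Here det P = -1, so P^(-1) is integer; computing A P first and then P^(-1)(A P) gives [[0, -2, 0], [-1, 2, 1], [-2, 2, -2]].

[[0, -2, 0], [-1, 2, 1], [-2, 2, -2]]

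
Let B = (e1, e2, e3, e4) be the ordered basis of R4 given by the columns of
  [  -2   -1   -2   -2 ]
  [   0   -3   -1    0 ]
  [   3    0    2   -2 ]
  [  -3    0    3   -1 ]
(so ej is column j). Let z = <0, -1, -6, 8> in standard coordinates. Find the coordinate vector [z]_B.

<-2, 0, 1, 1>

Write z = c_1 e1 + ... + c_4 e4 and solve for the c_i.
Row-reducing the augmented matrix [M | z] gives c = (-2, 0, 1, 1).
Check: -2e1 + 0·e2 + e3 + e4 = <0, -1, -6, 8>.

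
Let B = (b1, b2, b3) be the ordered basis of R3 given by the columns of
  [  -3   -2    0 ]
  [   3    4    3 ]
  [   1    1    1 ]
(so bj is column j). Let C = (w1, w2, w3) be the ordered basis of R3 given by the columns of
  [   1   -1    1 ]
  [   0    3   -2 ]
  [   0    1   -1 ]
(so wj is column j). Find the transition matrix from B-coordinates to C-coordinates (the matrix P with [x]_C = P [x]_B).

[[-2, -1, 1], [1, 2, 1], [0, 1, 0]]

Let M have columns bj and N have columns wj. Then for every x, N [x]_C = x = M [x]_B, so P = N^(-1) M.
Since det N = -1, N^(-1) has integer entries; multiplying gives P = [[-2, -1, 1], [1, 2, 1], [0, 1, 0]].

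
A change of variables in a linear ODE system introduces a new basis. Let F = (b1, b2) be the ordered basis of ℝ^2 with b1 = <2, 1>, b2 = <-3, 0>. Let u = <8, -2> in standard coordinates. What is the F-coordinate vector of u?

<-2, -4>

[u]_F is the unique c with M c = u, where M has columns b1, b2.
System: 2c_1 - 3c_2 = 8, c_1 + 0c_2 = -2; solving gives c_1 = -2, c_2 = -4.
Check: -2b1 - 4b2 = <8, -2>.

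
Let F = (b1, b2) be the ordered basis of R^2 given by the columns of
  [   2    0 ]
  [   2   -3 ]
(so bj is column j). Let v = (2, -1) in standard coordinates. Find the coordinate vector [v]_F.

(1, 1)

We seek scalars with c_1 b1 + c_2 b2 = v; equivalently solve M c = v where the columns of M are b1, b2.
System: 2c_1 + 0c_2 = 2, 2c_1 - 3c_2 = -1; solving gives c_1 = 1, c_2 = 1.
Check: b1 + b2 = (2, -1).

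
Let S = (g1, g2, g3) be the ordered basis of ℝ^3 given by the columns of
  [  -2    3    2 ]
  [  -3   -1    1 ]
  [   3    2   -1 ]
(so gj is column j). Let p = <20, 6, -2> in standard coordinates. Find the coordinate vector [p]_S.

Write p = c_1 g1 + ... + c_3 g3 and solve for the c_i.
Solving this 3x3 system gives c = (-3, 4, 1).
Check: -3g1 + 4g2 + g3 = <20, 6, -2>.

<-3, 4, 1>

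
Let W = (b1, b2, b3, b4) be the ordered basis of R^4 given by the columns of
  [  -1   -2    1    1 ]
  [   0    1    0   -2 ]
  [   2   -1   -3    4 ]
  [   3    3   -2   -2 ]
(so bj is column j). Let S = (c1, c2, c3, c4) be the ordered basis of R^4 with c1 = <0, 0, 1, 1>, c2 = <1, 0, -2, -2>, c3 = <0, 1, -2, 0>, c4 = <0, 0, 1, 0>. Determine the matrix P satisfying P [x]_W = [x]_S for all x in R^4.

[[1, -1, 0, 0], [-1, -2, 1, 1], [0, 1, 0, -2], [-1, -2, -1, 2]]

Column j of P is [bj]_S, since P maps W-coordinates to S-coordinates.
Expressing b1 in S: b1 = c1 - c2 + 0·c3 - c4, so column 1 of P is <1, -1, 0, -1>.
Doing the same for each bj gives P = [[1, -1, 0, 0], [-1, -2, 1, 1], [0, 1, 0, -2], [-1, -2, -1, 2]].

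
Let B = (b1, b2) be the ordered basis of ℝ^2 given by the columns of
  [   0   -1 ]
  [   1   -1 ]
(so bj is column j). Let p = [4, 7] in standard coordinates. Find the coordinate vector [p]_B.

Write p = c_1 b1 + c_2 b2 and solve for the c_i.
System: 0c_1 - c_2 = 4, c_1 - c_2 = 7; solving gives c_1 = 3, c_2 = -4.
Check: 3b1 - 4b2 = [4, 7].

[3, -4]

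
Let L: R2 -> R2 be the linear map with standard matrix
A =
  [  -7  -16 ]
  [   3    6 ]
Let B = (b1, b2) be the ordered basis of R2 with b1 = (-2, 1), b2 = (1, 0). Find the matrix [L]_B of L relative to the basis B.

[[0, 3], [-2, -1]]

The j-th column of [L]_B is [L(bj)]_B.
L(b1) = A b1 = (-2, 0) = 0·b1 - 2b2, so column 1 is (0, -2).
Repeating for b2 and assembling the columns gives [[0, 3], [-2, -1]].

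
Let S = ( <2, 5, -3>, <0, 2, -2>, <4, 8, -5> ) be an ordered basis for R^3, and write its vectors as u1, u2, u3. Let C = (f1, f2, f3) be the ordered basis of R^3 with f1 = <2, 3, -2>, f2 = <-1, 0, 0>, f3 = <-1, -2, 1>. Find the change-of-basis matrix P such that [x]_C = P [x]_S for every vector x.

Column j of P is [uj]_C, since P maps S-coordinates to C-coordinates.
Expressing u1 in C: u1 = f1 + f2 - f3, so column 1 of P is <1, 1, -1>.
Doing the same for each uj gives P = [[1, 2, 2], [1, 2, 1], [-1, 2, -1]].

[[1, 2, 2], [1, 2, 1], [-1, 2, -1]]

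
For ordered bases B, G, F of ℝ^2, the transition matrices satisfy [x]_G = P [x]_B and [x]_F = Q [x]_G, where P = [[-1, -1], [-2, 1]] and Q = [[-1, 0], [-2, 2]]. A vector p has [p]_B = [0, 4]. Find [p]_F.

[4, 16]

First [p]_G = P [p]_B = [-4, 4].
Then [p]_F = Q [p]_G = [4, 16].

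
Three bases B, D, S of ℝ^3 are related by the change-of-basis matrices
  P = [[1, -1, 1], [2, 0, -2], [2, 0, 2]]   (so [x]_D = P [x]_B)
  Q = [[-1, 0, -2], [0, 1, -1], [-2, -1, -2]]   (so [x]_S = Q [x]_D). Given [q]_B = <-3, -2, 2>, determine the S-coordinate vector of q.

First [q]_D = P [q]_B = <1, -10, -2>.
Then [q]_S = Q [q]_D = <3, -8, 12>.

<3, -8, 12>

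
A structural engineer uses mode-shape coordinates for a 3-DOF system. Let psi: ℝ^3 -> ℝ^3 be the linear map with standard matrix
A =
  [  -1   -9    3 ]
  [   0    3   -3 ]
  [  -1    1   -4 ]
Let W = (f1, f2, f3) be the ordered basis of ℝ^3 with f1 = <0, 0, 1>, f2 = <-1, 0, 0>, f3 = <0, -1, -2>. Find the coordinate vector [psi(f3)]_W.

Compute psi(f3) = A f3 = <3, 3, 7> in standard coordinates.
Then write this in W-coordinates: solve for y in y_1 f1 + ... + y_3 f3 = <3, 3, 7>.
This gives y = <1, -3, -3>, which is column 3 of [psi]_W.

<1, -3, -3>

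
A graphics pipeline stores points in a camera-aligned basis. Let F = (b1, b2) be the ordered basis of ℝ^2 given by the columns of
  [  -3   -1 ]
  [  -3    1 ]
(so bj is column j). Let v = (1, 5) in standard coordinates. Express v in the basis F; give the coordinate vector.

(-1, 2)

Write v = c_1 b1 + c_2 b2 and solve for the c_i.
System: -3c_1 - c_2 = 1, -3c_1 + c_2 = 5; solving gives c_1 = -1, c_2 = 2.
Check: -b1 + 2b2 = (1, 5).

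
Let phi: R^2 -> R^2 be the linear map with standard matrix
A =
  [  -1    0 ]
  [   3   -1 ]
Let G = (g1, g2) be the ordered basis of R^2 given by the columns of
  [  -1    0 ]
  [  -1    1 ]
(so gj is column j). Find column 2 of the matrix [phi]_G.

<0, -1>

Compute phi(g2) = A g2 = <0, -1> in standard coordinates.
Then write this in G-coordinates: solve for y in y_1 g1 + y_2 g2 = <0, -1>.
This gives y = <0, -1>, which is column 2 of [phi]_G.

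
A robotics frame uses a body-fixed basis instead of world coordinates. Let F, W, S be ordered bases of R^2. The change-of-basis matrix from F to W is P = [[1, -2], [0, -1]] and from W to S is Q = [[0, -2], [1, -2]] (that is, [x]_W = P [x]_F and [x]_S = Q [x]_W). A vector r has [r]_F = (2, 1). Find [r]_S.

Composing the changes, [r]_S = Q P [r]_F.
Q P = [[0, 2], [1, 0]]; applying this to (2, 1) gives (2, 2).

(2, 2)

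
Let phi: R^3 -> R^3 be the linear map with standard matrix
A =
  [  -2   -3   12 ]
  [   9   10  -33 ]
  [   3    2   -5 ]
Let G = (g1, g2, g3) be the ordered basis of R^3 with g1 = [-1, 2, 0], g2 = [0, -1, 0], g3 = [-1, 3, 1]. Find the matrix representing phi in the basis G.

[[3, -1, -3], [-2, 2, 0], [1, -2, -2]]

The j-th column of [phi]_G is [phi(gj)]_G.
phi(g1) = A g1 = [-4, 11, 1] = 3g1 - 2g2 + g3, so column 1 is [3, -2, 1].
Repeating for g2, g3 and assembling the columns gives [[3, -1, -3], [-2, 2, 0], [1, -2, -2]].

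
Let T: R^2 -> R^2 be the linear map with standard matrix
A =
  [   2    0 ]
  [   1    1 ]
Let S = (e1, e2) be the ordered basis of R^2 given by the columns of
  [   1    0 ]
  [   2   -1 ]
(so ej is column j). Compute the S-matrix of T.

[[2, 0], [1, 1]]

Let P have columns e1, e2. Then [T]_S = P^(-1) A P.
Here det P = -1, so P^(-1) is integer; computing A P first and then P^(-1)(A P) gives [[2, 0], [1, 1]].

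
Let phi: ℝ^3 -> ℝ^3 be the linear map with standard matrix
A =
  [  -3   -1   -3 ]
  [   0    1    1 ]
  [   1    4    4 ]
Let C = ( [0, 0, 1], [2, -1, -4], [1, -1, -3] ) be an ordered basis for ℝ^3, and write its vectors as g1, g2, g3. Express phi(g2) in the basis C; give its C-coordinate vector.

Compute phi(g2) = A g2 = [7, -5, -18] in standard coordinates.
Then write this in C-coordinates: solve for y in y_1 g1 + ... + y_3 g3 = [7, -5, -18].
This gives y = [-1, 2, 3], which is column 2 of [phi]_C.

[-1, 2, 3]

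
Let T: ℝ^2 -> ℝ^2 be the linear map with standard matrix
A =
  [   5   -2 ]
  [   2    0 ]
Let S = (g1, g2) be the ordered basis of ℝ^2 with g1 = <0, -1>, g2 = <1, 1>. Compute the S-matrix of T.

[[2, 1], [2, 3]]

With P the matrix whose columns are g1, g2, [T]_S = P^(-1) A P.
Column by column: T(g1) = A g1 = <2, 0>; its S-coordinates <2, 2> give column 1.
Continuing for each basis vector yields [T]_S = [[2, 1], [2, 3]].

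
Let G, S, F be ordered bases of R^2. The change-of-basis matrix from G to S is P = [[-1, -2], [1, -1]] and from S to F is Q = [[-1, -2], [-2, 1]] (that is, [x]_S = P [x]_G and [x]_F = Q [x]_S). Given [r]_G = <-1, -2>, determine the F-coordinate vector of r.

Apply P to get S-coordinates <5, 1>, then Q to get F-coordinates.
The result is [r]_F = <-7, -9>.

<-7, -9>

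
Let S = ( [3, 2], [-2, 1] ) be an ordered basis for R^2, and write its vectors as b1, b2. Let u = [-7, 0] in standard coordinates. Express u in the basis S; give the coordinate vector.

[-1, 2]

We seek scalars with c_1 b1 + c_2 b2 = u; equivalently solve M c = u where the columns of M are b1, b2.
System: 3c_1 - 2c_2 = -7, 2c_1 + c_2 = 0; solving gives c_1 = -1, c_2 = 2.
Check: -b1 + 2b2 = [-7, 0].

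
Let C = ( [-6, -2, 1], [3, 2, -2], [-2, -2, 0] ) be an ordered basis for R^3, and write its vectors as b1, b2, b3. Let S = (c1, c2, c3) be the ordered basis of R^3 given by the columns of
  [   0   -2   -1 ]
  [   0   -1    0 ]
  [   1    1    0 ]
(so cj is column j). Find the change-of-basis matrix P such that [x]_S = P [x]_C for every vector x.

Let M have columns bj and N have columns cj. Then for every x, N [x]_S = x = M [x]_C, so P = N^(-1) M.
Since det N = -1, N^(-1) has integer entries; multiplying gives P = [[-1, 0, -2], [2, -2, 2], [2, 1, -2]].

[[-1, 0, -2], [2, -2, 2], [2, 1, -2]]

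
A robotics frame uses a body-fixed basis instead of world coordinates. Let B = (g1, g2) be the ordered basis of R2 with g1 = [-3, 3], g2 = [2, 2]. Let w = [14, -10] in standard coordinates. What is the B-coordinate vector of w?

We seek scalars with c_1 g1 + c_2 g2 = w; equivalently solve M c = w where the columns of M are g1, g2.
System: -3c_1 + 2c_2 = 14, 3c_1 + 2c_2 = -10; solving gives c_1 = -4, c_2 = 1.
Check: -4g1 + g2 = [14, -10].

[-4, 1]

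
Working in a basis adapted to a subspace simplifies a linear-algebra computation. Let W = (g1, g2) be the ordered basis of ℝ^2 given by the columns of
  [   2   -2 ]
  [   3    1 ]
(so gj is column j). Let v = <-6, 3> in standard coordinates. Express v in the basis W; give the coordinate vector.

We seek scalars with c_1 g1 + c_2 g2 = v; equivalently solve M c = v where the columns of M are g1, g2.
System: 2c_1 - 2c_2 = -6, 3c_1 + c_2 = 3; solving gives c_1 = 0, c_2 = 3.
Check: 0·g1 + 3g2 = <-6, 3>.

<0, 3>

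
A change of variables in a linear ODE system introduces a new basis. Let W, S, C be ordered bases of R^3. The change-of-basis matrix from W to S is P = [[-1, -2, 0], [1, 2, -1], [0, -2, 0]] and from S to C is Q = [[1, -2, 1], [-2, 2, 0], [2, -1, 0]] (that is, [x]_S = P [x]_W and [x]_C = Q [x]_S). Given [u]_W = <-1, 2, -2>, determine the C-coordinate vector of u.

<-17, 16, -11>

First [u]_S = P [u]_W = <-3, 5, -4>.
Then [u]_C = Q [u]_S = <-17, 16, -11>.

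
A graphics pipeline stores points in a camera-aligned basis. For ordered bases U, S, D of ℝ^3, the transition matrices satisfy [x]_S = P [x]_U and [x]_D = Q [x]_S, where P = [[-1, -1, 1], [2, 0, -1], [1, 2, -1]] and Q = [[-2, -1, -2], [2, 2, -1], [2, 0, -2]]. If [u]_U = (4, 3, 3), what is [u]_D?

(-11, -5, -22)

First [u]_S = P [u]_U = (-4, 5, 7).
Then [u]_D = Q [u]_S = (-11, -5, -22).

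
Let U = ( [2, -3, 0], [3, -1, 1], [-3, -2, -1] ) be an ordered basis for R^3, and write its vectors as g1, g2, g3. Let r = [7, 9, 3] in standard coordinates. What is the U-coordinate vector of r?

Write r = c_1 g1 + ... + c_3 g3 and solve for the c_i.
Row-reducing the augmented matrix [M | r] gives c = (-1, 0, -3).
Check: -g1 + 0·g2 - 3g3 = [7, 9, 3].

[-1, 0, -3]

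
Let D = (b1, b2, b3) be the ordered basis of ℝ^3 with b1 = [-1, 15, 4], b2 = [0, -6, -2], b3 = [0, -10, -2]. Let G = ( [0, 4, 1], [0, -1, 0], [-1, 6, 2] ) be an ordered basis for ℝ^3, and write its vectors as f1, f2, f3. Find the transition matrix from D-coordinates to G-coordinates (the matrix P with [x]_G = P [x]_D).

[[2, -2, -2], [-1, -2, 2], [1, 0, 0]]

Column j of P is [bj]_G, since P maps D-coordinates to G-coordinates.
Expressing b1 in G: b1 = 2f1 - f2 + f3, so column 1 of P is [2, -1, 1].
Doing the same for each bj gives P = [[2, -2, -2], [-1, -2, 2], [1, 0, 0]].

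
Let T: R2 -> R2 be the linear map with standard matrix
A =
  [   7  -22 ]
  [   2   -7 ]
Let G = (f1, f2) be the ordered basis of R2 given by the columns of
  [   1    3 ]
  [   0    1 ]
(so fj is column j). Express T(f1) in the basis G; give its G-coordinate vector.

[1, 2]

Column 1 of [T]_G is the G-coordinate vector of T(f1).
In standard coordinates T(f1) = A f1 = [7, 2].
Converting to G: [7, 2] = f1 + 2f2, so the coordinate vector is [1, 2].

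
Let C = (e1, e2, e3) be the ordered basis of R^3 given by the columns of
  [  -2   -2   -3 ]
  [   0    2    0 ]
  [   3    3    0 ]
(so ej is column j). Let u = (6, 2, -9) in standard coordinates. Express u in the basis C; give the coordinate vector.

Write u = c_1 e1 + ... + c_3 e3 and solve for the c_i.
Row-reducing the augmented matrix [M | u] gives c = (-4, 1, 0).
Check: -4e1 + e2 + 0·e3 = (6, 2, -9).

(-4, 1, 0)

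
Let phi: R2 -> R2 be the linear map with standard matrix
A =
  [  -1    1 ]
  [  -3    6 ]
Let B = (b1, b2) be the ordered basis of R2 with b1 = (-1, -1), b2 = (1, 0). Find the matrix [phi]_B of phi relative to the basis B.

The j-th column of [phi]_B is [phi(bj)]_B.
phi(b1) = A b1 = (0, -3) = 3b1 + 3b2, so column 1 is (3, 3).
Repeating for b2 and assembling the columns gives [[3, 3], [3, 2]].

[[3, 3], [3, 2]]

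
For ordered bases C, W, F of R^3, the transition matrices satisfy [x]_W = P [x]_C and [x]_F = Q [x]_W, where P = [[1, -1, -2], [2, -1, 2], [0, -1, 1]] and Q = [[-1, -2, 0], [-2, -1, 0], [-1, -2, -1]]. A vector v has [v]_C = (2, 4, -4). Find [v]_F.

First [v]_W = P [v]_C = (6, -8, -8).
Then [v]_F = Q [v]_W = (10, -4, 18).

(10, -4, 18)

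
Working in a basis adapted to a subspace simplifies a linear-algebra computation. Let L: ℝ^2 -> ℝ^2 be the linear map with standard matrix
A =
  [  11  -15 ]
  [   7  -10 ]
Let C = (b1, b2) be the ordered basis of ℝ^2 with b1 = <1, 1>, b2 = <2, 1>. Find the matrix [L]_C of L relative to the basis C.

The j-th column of [L]_C is [L(bj)]_C.
L(b1) = A b1 = <-4, -3> = -2b1 - b2, so column 1 is <-2, -1>.
Repeating for b2 and assembling the columns gives [[-2, 1], [-1, 3]].

[[-2, 1], [-1, 3]]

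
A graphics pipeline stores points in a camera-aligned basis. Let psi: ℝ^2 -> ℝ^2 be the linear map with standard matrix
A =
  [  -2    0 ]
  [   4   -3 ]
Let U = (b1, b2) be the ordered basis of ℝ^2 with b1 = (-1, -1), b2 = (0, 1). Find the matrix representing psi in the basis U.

[[-2, 0], [-3, -3]]

With P the matrix whose columns are b1, b2, [psi]_U = P^(-1) A P.
Column by column: psi(b1) = A b1 = (2, -1); its U-coordinates (-2, -3) give column 1.
Continuing for each basis vector yields [psi]_U = [[-2, 0], [-3, -3]].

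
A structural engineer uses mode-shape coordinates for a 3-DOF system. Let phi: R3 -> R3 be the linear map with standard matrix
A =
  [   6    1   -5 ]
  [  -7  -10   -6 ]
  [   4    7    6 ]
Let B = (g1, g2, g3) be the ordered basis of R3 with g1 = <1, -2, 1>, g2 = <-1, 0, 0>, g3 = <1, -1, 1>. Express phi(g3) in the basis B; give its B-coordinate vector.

<0, 3, 3>

Compute phi(g3) = A g3 = <0, -3, 3> in standard coordinates.
Then write this in B-coordinates: solve for y in y_1 g1 + ... + y_3 g3 = <0, -3, 3>.
This gives y = <0, 3, 3>, which is column 3 of [phi]_B.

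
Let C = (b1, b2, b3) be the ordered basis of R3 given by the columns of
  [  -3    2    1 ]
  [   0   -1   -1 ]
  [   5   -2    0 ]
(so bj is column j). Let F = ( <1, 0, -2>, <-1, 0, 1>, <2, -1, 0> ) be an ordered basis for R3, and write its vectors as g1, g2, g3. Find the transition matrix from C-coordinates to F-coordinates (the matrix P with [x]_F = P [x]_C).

Take x = bj: its C-coordinates are the j-th standard unit vector, so P e_j — column j of P — equals [bj]_F.
b1 = -2g1 + g2 + 0·g3, giving column 1 = <-2, 1, 0>; repeating for each j gives P = [[-2, 2, 1], [1, 2, 2], [0, 1, 1]].

[[-2, 2, 1], [1, 2, 2], [0, 1, 1]]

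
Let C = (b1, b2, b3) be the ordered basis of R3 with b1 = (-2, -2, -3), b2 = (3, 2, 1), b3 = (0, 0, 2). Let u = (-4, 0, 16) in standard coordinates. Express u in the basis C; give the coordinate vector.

We seek scalars with c_1 b1 + ... + c_3 b3 = u; equivalently solve M c = u where the columns of M are b1, ..., b3.
Solving this 3x3 system gives c = (-4, -4, 4).
Check: -4b1 - 4b2 + 4b3 = (-4, 0, 16).

(-4, -4, 4)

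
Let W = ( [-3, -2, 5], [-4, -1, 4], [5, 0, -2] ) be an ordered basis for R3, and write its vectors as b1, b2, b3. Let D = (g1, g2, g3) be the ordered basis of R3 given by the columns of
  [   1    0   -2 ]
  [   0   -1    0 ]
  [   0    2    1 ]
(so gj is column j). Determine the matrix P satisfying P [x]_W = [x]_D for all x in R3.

Let M have columns bj and N have columns gj. Then for every x, N [x]_D = x = M [x]_W, so P = N^(-1) M.
Since det N = -1, N^(-1) has integer entries; multiplying gives P = [[-1, 0, 1], [2, 1, 0], [1, 2, -2]].

[[-1, 0, 1], [2, 1, 0], [1, 2, -2]]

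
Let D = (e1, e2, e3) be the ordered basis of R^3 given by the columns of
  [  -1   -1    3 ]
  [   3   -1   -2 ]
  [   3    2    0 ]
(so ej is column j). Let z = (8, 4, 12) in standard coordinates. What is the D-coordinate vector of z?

We seek scalars with c_1 e1 + ... + c_3 e3 = z; equivalently solve M c = z where the columns of M are e1, ..., e3.
Row-reducing the augmented matrix [M | z] gives c = (4, 0, 4).
Check: 4e1 + 0·e2 + 4e3 = (8, 4, 12).

(4, 0, 4)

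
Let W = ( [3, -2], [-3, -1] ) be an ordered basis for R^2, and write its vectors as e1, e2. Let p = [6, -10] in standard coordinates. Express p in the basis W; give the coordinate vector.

[4, 2]

[p]_W is the unique c with M c = p, where M has columns e1, e2.
System: 3c_1 - 3c_2 = 6, -2c_1 - c_2 = -10; solving gives c_1 = 4, c_2 = 2.
Check: 4e1 + 2e2 = [6, -10].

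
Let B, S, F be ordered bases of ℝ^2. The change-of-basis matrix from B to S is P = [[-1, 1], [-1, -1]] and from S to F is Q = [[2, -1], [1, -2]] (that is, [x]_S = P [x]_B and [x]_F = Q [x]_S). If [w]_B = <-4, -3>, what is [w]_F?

<-5, -13>

First [w]_S = P [w]_B = <1, 7>.
Then [w]_F = Q [w]_S = <-5, -13>.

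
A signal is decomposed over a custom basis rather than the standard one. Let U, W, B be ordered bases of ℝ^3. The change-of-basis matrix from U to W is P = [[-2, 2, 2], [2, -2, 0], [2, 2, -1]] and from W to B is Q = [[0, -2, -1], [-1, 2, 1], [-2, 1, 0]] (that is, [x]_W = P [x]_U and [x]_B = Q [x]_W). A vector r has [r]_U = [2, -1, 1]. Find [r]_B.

First [r]_W = P [r]_U = [-4, 6, 1].
Then [r]_B = Q [r]_W = [-13, 17, 14].

[-13, 17, 14]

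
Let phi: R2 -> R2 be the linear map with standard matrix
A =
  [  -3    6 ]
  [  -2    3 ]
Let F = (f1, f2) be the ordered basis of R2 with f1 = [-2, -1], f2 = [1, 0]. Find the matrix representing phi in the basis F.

The j-th column of [phi]_F is [phi(fj)]_F.
phi(f1) = A f1 = [0, 1] = -f1 - 2f2, so column 1 is [-1, -2].
Repeating for f2 and assembling the columns gives [[-1, 2], [-2, 1]].

[[-1, 2], [-2, 1]]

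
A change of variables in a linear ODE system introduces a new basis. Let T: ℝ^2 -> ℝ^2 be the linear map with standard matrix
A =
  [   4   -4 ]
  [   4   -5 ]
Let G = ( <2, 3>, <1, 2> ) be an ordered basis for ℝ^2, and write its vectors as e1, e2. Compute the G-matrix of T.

Let P have columns e1, e2. Then [T]_G = P^(-1) A P.
Here det P = 1, so P^(-1) is integer; computing A P first and then P^(-1)(A P) gives [[-1, -2], [-2, 0]].

[[-1, -2], [-2, 0]]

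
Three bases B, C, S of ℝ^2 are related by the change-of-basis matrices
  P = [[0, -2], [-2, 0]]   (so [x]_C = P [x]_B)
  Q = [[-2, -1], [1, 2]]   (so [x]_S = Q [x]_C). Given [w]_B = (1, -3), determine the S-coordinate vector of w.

(-10, 2)

Apply P to get C-coordinates (6, -2), then Q to get S-coordinates.
The result is [w]_S = (-10, 2).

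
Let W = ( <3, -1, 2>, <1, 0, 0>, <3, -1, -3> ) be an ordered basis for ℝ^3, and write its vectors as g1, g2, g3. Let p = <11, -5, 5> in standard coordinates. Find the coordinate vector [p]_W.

[p]_W is the unique c with M c = p, where M has columns g1, ..., g3.
Row-reducing the augmented matrix [M | p] gives c = (4, -4, 1).
Check: 4g1 - 4g2 + g3 = <11, -5, 5>.

<4, -4, 1>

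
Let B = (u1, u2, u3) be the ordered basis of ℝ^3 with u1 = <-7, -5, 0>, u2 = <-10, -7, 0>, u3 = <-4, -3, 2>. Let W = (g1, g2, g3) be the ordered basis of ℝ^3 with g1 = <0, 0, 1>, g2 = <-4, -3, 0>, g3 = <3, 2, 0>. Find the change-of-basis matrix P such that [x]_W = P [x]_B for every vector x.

[[0, 0, 2], [1, 1, 1], [-1, -2, 0]]

Let M have columns uj and N have columns gj. Then for every x, N [x]_W = x = M [x]_B, so P = N^(-1) M.
Since det N = 1, N^(-1) has integer entries; multiplying gives P = [[0, 0, 2], [1, 1, 1], [-1, -2, 0]].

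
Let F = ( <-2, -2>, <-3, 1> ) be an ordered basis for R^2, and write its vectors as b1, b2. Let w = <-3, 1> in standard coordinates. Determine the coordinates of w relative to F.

We seek scalars with c_1 b1 + c_2 b2 = w; equivalently solve M c = w where the columns of M are b1, b2.
System: -2c_1 - 3c_2 = -3, -2c_1 + c_2 = 1; solving gives c_1 = 0, c_2 = 1.
Check: 0·b1 + b2 = <-3, 1>.

<0, 1>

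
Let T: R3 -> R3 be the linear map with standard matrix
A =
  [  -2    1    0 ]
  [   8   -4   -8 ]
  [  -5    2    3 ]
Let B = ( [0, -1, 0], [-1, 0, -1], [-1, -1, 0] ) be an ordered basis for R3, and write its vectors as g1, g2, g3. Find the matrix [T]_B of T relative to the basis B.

With P the matrix whose columns are g1, ..., g3, [T]_B = P^(-1) A P.
Column by column: T(g1) = A g1 = [-1, 4, -2]; its B-coordinates [-3, 2, -1] give column 1.
Continuing for each basis vector yields [T]_B = [[-3, 0, 2], [2, -2, -3], [-1, 0, 2]].

[[-3, 0, 2], [2, -2, -3], [-1, 0, 2]]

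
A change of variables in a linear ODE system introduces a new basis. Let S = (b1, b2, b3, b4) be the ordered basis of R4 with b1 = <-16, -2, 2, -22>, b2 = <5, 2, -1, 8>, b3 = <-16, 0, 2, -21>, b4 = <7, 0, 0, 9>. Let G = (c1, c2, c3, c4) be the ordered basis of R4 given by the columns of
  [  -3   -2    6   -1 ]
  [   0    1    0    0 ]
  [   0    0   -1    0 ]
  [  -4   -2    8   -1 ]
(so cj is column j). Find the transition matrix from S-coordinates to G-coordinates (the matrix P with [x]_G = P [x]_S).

Column j of P is [bj]_G, since P maps S-coordinates to G-coordinates.
Expressing b1 in G: b1 = 2c1 - 2c2 - 2c3 + 2c4, so column 1 of P is <2, -2, -2, 2>.
Doing the same for each bj gives P = [[2, -1, 1, -2], [-2, 2, 0, 0], [-2, 1, -2, 0], [2, 0, 1, -1]].

[[2, -1, 1, -2], [-2, 2, 0, 0], [-2, 1, -2, 0], [2, 0, 1, -1]]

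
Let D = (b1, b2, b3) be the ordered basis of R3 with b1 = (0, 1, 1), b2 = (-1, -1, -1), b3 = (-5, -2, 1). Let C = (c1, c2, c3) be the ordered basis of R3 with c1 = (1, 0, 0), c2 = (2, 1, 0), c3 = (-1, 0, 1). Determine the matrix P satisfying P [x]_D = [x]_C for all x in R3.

Let M have columns bj and N have columns cj. Then for every x, N [x]_C = x = M [x]_D, so P = N^(-1) M.
Since det N = 1, N^(-1) has integer entries; multiplying gives P = [[-1, 0, 0], [1, -1, -2], [1, -1, 1]].

[[-1, 0, 0], [1, -1, -2], [1, -1, 1]]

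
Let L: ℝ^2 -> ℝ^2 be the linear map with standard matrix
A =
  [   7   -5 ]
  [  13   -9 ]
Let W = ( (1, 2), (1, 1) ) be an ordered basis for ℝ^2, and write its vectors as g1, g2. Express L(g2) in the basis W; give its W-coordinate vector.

Column 2 of [L]_W is the W-coordinate vector of L(g2).
In standard coordinates L(g2) = A g2 = (2, 4).
Converting to W: (2, 4) = 2g1 + 0·g2, so the coordinate vector is (2, 0).

(2, 0)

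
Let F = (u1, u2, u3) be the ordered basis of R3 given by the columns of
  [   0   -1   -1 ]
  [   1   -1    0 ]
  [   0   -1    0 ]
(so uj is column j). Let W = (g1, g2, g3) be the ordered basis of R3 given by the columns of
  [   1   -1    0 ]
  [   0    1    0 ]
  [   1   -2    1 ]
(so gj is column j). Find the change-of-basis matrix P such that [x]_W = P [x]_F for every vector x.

Column j of P is [uj]_W, since P maps F-coordinates to W-coordinates.
Expressing u1 in W: u1 = g1 + g2 + g3, so column 1 of P is (1, 1, 1).
Doing the same for each uj gives P = [[1, -2, -1], [1, -1, 0], [1, -1, 1]].

[[1, -2, -1], [1, -1, 0], [1, -1, 1]]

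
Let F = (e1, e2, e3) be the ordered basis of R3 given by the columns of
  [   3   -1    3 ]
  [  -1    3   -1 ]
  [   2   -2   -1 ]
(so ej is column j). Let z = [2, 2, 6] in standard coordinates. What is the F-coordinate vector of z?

[z]_F is the unique c with M c = z, where M has columns e1, ..., e3.
Row-reducing the augmented matrix [M | z] gives c = (3, 1, -2).
Check: 3e1 + e2 - 2e3 = [2, 2, 6].

[3, 1, -2]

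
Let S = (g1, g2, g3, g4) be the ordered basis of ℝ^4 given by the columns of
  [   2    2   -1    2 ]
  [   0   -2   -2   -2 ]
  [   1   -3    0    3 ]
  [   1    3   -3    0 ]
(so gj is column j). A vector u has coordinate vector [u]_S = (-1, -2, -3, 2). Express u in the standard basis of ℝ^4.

By definition u = -g1 - 2g2 - 3g3 + 2g4.
Summing componentwise gives (1, 6, 11, 2).

(1, 6, 11, 2)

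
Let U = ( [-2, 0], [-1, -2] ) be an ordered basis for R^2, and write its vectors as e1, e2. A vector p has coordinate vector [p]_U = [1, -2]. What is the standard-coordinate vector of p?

The coordinates say p = e1 - 2e2; adding the scaled basis vectors gives [0, 4].

[0, 4]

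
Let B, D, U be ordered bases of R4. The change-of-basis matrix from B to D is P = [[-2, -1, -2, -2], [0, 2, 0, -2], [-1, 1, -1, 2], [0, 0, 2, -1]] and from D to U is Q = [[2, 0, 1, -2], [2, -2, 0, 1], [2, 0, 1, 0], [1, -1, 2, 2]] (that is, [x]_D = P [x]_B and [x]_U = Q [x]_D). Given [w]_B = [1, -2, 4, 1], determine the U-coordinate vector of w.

[-39, -1, -25, 0]

Apply P to get D-coordinates [-10, -6, -5, 7], then Q to get U-coordinates.
The result is [w]_U = [-39, -1, -25, 0].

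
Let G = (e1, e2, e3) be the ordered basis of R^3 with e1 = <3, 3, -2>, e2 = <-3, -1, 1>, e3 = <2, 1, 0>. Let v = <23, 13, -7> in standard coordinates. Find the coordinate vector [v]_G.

<2, -3, 4>

We seek scalars with c_1 e1 + ... + c_3 e3 = v; equivalently solve M c = v where the columns of M are e1, ..., e3.
Gaussian elimination on [M | v] yields c = (2, -3, 4).
Check: 2e1 - 3e2 + 4e3 = <23, 13, -7>.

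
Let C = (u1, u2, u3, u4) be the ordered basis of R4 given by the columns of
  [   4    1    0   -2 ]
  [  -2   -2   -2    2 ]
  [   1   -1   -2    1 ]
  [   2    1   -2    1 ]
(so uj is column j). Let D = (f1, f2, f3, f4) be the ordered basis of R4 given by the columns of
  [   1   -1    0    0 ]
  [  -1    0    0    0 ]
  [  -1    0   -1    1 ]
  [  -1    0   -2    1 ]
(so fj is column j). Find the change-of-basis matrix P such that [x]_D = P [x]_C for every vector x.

[[2, 2, 2, -2], [-2, 1, 2, 0], [-1, -2, 0, 0], [2, -1, 0, -1]]

Let M have columns uj and N have columns fj. Then for every x, N [x]_D = x = M [x]_C, so P = N^(-1) M.
Since det N = -1, N^(-1) has integer entries; multiplying gives P = [[2, 2, 2, -2], [-2, 1, 2, 0], [-1, -2, 0, 0], [2, -1, 0, -1]].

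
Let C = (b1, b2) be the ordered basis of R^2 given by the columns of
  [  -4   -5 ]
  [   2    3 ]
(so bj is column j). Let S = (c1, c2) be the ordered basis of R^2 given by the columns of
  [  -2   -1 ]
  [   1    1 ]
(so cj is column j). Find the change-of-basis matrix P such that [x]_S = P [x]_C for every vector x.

[[2, 2], [0, 1]]

Column j of P is [bj]_S, since P maps C-coordinates to S-coordinates.
Expressing b1 in S: b1 = 2c1 + 0·c2, so column 1 of P is <2, 0>.
Doing the same for each bj gives P = [[2, 2], [0, 1]].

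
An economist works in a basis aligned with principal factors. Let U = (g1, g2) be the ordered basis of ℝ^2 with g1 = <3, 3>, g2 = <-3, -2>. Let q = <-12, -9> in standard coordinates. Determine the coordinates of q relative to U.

<-1, 3>

We seek scalars with c_1 g1 + c_2 g2 = q; equivalently solve M c = q where the columns of M are g1, g2.
System: 3c_1 - 3c_2 = -12, 3c_1 - 2c_2 = -9; solving gives c_1 = -1, c_2 = 3.
Check: -g1 + 3g2 = <-12, -9>.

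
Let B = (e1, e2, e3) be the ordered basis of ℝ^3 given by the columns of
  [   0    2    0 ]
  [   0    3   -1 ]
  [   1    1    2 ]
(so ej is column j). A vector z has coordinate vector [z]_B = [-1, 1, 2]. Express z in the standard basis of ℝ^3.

[2, 1, 4]

The coordinates say z = -e1 + e2 + 2e3; adding the scaled basis vectors gives [2, 1, 4].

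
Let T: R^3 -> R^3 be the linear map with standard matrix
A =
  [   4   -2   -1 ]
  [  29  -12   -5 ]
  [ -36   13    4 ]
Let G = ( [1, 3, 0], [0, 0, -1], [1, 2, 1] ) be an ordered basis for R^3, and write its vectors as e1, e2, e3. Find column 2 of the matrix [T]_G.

[3, 2, -2]

Column 2 of [T]_G is the G-coordinate vector of T(e2).
In standard coordinates T(e2) = A e2 = [1, 5, -4].
Converting to G: [1, 5, -4] = 3e1 + 2e2 - 2e3, so the coordinate vector is [3, 2, -2].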